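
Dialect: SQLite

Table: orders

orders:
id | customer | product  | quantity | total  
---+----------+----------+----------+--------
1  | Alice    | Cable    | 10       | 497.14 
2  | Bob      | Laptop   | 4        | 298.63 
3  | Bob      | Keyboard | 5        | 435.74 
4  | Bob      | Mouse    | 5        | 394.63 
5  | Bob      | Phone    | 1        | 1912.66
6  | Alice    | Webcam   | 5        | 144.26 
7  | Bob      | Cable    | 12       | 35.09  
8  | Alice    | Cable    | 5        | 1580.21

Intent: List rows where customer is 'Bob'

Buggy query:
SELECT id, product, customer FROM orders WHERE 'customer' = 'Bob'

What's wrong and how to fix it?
Bug: 'customer' in single quotes is a string literal, not the column; the comparison is literal-vs-literal and never true

Fix: Reference the column as customer without single quotes

Corrected query:
SELECT id, product, customer FROM orders WHERE customer = 'Bob'

Result:
id | product  | customer
---+----------+---------
2  | Laptop   | Bob     
3  | Keyboard | Bob     
4  | Mouse    | Bob     
5  | Phone    | Bob     
7  | Cable    | Bob     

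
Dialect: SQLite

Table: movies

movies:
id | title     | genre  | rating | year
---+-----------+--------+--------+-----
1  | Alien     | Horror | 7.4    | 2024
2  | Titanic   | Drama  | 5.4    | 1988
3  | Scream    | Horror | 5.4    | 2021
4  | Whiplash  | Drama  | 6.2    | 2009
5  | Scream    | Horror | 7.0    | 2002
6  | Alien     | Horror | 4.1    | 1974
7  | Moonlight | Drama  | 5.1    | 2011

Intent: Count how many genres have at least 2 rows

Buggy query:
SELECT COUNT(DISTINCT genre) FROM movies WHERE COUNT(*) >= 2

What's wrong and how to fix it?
Bug: WHERE filters individual rows, not groups, so a group-level COUNT is invalid there

Fix: Group first with HAVING COUNT(*) >= 2, then COUNT the resulting groups

Corrected query:
SELECT COUNT(*) FROM (SELECT genre FROM movies GROUP BY genre HAVING COUNT(*) >= 2)

Result:
COUNT(*)
--------
2       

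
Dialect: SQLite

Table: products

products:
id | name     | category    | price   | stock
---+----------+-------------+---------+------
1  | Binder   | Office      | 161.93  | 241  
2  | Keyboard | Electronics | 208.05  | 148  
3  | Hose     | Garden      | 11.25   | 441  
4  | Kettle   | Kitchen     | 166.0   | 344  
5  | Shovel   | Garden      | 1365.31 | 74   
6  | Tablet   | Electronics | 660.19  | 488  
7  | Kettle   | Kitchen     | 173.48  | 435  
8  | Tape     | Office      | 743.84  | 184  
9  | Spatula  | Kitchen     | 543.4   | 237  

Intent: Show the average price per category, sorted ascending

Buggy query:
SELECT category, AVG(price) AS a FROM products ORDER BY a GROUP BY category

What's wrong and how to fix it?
Bug: GROUP BY must precede ORDER BY

Fix: Reorder: SELECT … FROM … GROUP BY … ORDER BY …

Corrected query:
SELECT category, AVG(price) AS a FROM products GROUP BY category ORDER BY a

Result:
category    | a         
------------+-----------
Kitchen     | 294.293333
Electronics | 434.12    
Office      | 452.885   
Garden      | 688.28    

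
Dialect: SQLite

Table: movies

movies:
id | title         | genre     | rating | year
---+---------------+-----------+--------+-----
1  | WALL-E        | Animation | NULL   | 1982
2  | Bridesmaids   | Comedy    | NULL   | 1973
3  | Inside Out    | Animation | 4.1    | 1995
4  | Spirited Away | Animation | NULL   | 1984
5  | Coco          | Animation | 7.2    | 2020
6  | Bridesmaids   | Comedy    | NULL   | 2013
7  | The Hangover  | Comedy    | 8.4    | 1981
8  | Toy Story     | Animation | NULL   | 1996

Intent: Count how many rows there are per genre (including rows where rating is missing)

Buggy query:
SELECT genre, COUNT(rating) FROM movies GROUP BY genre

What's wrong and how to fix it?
Bug: COUNT(column) counts non-NULL values only; rows with NULL rating aren't counted

Fix: Replace COUNT(rating) with COUNT(*)

Corrected query:
SELECT genre, COUNT(*) FROM movies GROUP BY genre

Result:
genre     | COUNT(*)
----------+---------
Animation | 5       
Comedy    | 3       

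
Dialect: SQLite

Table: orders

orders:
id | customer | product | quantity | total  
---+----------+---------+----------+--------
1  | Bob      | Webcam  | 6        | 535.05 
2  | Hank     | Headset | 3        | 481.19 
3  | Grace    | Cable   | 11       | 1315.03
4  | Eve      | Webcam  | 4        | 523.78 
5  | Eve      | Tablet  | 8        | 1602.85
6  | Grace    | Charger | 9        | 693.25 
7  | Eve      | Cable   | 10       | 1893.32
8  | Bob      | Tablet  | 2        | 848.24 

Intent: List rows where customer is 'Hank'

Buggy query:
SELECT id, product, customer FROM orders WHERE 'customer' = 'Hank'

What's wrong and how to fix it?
Bug: 'customer' in single quotes is a string literal, not the column; the comparison is literal-vs-literal and never true

Fix: Remove the quotes around the column name (or use double quotes for an identifier)

Corrected query:
SELECT id, product, customer FROM orders WHERE customer = 'Hank'

Result:
id | product | customer
---+---------+---------
2  | Headset | Hank    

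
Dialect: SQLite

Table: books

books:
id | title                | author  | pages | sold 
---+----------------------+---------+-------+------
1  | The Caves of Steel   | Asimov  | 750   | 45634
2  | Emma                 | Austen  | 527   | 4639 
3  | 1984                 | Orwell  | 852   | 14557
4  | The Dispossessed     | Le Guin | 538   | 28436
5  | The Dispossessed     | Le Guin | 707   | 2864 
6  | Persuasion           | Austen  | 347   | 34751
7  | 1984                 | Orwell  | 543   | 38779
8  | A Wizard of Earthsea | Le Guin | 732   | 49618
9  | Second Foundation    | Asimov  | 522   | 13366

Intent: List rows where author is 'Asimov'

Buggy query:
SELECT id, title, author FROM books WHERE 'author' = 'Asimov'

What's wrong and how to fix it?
Bug: 'author' in single quotes is a string literal, not the column; the comparison is literal-vs-literal and never true

Fix: Remove the quotes around the column name (or use double quotes for an identifier)

Corrected query:
SELECT id, title, author FROM books WHERE author = 'Asimov'

Result:
id | title              | author
---+--------------------+-------
1  | The Caves of Steel | Asimov
9  | Second Foundation  | Asimov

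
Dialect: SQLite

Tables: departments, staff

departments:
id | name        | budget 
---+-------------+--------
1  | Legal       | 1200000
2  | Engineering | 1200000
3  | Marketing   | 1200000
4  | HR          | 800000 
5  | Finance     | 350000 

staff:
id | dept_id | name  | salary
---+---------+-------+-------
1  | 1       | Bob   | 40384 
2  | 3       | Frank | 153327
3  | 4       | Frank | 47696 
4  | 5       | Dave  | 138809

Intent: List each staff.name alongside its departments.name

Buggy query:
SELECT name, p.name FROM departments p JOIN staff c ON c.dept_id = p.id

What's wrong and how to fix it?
Bug: 'name' exists in both joined tables, so the database can't tell which one is meant

Fix: Qualify the column with its table alias (c.name)

Corrected query:
SELECT c.name, p.name FROM departments p JOIN staff c ON c.dept_id = p.id

Result:
name  | name     
------+----------
Bob   | Legal    
Frank | Marketing
Frank | HR       
Dave  | Finance  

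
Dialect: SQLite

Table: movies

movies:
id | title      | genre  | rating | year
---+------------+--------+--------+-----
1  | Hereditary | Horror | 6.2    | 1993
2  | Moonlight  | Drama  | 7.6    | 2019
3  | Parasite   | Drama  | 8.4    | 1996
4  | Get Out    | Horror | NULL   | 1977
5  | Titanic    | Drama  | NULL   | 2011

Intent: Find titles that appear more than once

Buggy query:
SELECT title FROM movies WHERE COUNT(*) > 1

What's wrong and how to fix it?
Bug: COUNT(*) is an aggregate and cannot be used in WHERE

Fix: GROUP BY title, then filter groups with HAVING COUNT(*) > 1

Corrected query:
SELECT title FROM movies GROUP BY title HAVING COUNT(*) > 1

Result:
(no rows)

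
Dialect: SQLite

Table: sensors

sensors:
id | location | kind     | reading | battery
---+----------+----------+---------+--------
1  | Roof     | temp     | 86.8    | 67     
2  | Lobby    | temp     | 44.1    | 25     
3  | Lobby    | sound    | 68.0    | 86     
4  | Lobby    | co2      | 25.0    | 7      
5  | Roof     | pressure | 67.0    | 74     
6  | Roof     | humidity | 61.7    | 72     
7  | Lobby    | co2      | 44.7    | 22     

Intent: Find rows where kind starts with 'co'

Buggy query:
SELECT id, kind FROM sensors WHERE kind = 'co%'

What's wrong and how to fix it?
Bug: Wildcards only work with LIKE; '=' treats '%' as a literal character

Fix: Use LIKE for wildcard pattern matching

Corrected query:
SELECT id, kind FROM sensors WHERE kind LIKE 'co%'

Result:
id | kind
---+-----
4  | co2 
7  | co2 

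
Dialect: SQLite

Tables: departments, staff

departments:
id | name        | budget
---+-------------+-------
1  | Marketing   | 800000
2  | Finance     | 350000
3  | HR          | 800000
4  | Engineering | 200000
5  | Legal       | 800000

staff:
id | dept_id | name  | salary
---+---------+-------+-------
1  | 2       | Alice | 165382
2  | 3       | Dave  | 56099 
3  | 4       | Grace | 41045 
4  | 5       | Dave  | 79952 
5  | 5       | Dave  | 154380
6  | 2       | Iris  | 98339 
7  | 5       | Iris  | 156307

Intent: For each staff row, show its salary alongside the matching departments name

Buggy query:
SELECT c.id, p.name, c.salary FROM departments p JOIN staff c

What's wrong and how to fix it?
Bug: JOIN with no ON clause produces a cartesian product; every staff row pairs with every departments row

Fix: Specify the join condition linking the foreign key to the parent id

Corrected query:
SELECT c.id, p.name, c.salary FROM departments p JOIN staff c ON c.dept_id = p.id

Result:
id | name        | salary
---+-------------+-------
1  | Finance     | 165382
2  | HR          | 56099 
3  | Engineering | 41045 
4  | Legal       | 79952 
5  | Legal       | 154380
6  | Finance     | 98339 
7  | Legal       | 156307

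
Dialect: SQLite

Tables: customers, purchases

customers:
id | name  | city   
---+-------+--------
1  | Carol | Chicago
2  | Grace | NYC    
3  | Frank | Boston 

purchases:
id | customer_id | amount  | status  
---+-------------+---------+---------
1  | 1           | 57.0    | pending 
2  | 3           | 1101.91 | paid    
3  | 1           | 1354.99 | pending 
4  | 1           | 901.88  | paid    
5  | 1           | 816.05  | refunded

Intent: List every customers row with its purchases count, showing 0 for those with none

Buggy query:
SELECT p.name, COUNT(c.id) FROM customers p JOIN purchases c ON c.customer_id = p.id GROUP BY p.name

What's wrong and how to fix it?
Bug: An inner join excludes parents with zero children

Fix: Switch to LEFT JOIN to retain unmatched parent rows

Corrected query:
SELECT p.name, COUNT(c.id) FROM customers p LEFT JOIN purchases c ON c.customer_id = p.id GROUP BY p.name

Result:
name  | COUNT(c.id)
------+------------
Carol | 4          
Frank | 1          
Grace | 0          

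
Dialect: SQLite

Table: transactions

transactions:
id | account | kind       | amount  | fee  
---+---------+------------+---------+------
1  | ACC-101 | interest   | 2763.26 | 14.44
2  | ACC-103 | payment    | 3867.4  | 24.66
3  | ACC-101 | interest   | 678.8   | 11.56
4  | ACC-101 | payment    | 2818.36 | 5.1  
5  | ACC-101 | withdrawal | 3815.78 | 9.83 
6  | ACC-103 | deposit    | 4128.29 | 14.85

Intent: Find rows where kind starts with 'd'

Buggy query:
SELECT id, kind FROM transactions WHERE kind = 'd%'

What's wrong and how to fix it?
Bug: Wildcards only work with LIKE; '=' treats '%' as a literal character

Fix: Use LIKE for wildcard pattern matching

Corrected query:
SELECT id, kind FROM transactions WHERE kind LIKE 'd%'

Result:
id | kind   
---+--------
6  | deposit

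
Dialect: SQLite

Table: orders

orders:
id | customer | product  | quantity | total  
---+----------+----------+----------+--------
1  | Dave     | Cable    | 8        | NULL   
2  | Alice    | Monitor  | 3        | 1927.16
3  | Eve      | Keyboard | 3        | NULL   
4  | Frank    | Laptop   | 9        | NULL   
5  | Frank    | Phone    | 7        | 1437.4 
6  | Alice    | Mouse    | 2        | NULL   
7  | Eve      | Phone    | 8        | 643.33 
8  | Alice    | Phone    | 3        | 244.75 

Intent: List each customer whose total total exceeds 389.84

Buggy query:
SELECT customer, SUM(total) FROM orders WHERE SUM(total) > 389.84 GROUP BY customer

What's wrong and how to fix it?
Bug: SUM(total) is an aggregate, but WHERE filters rows before aggregation

Fix: Move the aggregate condition to a HAVING clause

Corrected query:
SELECT customer, SUM(total) FROM orders GROUP BY customer HAVING SUM(total) > 389.84

Result:
customer | SUM(total)
---------+-----------
Alice    | 2171.91   
Eve      | 643.33    
Frank    | 1437.4    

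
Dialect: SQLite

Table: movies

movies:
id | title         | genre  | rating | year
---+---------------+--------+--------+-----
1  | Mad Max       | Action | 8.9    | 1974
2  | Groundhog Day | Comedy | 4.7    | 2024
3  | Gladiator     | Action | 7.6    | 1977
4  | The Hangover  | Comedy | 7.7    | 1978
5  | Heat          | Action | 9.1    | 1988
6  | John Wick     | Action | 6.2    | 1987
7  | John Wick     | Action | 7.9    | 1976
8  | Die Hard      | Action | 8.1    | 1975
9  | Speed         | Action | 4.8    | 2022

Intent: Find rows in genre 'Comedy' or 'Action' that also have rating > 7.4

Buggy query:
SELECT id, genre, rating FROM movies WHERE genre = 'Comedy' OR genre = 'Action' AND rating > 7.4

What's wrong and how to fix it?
Bug: Without parentheses, AND is evaluated before OR, so the rating filter only applies to the 'Action' branch

Fix: Add parentheses around the OR so the AND applies to both alternatives

Corrected query:
SELECT id, genre, rating FROM movies WHERE (genre = 'Comedy' OR genre = 'Action') AND rating > 7.4

Result:
id | genre  | rating
---+--------+-------
1  | Action | 8.9   
3  | Action | 7.6   
4  | Comedy | 7.7   
5  | Action | 9.1   
7  | Action | 7.9   
8  | Action | 8.1   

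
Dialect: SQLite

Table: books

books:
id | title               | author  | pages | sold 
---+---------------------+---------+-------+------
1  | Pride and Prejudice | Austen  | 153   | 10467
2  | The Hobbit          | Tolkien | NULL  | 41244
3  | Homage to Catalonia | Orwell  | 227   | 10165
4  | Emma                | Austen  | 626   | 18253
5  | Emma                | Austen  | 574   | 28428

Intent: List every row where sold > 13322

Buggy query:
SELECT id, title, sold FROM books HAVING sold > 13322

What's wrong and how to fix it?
Bug: HAVING filters the output of aggregation, but this query has no GROUP BY and no aggregate functions, so SQLite rejects it (HAVING clause on a non-aggregate query); the condition here is per row

Fix: Replace HAVING with WHERE since the condition applies to individual rows

Corrected query:
SELECT id, title, sold FROM books WHERE sold > 13322

Result:
id | title      | sold 
---+------------+------
2  | The Hobbit | 41244
4  | Emma       | 18253
5  | Emma       | 28428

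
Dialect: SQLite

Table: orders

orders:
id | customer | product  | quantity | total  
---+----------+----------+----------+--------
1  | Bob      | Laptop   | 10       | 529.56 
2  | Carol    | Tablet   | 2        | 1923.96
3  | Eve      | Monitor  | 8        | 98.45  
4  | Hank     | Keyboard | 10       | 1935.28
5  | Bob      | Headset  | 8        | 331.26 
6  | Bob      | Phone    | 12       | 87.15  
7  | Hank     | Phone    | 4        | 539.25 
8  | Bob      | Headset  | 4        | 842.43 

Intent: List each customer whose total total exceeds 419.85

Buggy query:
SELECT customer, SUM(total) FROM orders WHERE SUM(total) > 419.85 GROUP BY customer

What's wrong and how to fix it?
Bug: Aggregate functions cannot appear in a WHERE clause

Fix: Move the aggregate condition to a HAVING clause

Corrected query:
SELECT customer, SUM(total) FROM orders GROUP BY customer HAVING SUM(total) > 419.85

Result:
customer | SUM(total)
---------+-----------
Bob      | 1790.4    
Carol    | 1923.96   
Hank     | 2474.53   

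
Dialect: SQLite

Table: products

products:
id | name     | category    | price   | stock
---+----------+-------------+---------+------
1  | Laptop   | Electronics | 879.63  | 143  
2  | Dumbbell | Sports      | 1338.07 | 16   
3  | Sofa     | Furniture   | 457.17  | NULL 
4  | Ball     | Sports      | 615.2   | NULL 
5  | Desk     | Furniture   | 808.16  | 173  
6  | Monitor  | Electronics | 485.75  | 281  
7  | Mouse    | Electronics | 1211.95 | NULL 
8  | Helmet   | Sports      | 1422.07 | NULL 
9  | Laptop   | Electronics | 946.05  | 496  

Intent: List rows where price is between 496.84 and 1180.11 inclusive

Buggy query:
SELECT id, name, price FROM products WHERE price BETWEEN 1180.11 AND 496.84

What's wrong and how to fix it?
Bug: BETWEEN expects the lower bound first; with 1180.11 AND 496.84 the range is empty

Fix: Write BETWEEN 496.84 AND 1180.11

Corrected query:
SELECT id, name, price FROM products WHERE price BETWEEN 496.84 AND 1180.11

Result:
id | name   | price 
---+--------+-------
1  | Laptop | 879.63
4  | Ball   | 615.2 
5  | Desk   | 808.16
9  | Laptop | 946.05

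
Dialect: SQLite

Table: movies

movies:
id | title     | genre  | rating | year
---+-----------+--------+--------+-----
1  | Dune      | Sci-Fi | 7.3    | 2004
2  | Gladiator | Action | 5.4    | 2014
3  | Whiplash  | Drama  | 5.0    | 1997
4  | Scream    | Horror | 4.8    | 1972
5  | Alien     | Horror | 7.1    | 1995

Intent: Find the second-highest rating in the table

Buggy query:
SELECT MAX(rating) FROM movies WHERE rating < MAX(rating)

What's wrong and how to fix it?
Bug: The inner MAX is an aggregate inside WHERE, which is not allowed

Fix: Put the inner MAX in a scalar subquery

Corrected query:
SELECT MAX(rating) FROM movies WHERE rating < (SELECT MAX(rating) FROM movies)

Result:
MAX(rating)
-----------
7.1        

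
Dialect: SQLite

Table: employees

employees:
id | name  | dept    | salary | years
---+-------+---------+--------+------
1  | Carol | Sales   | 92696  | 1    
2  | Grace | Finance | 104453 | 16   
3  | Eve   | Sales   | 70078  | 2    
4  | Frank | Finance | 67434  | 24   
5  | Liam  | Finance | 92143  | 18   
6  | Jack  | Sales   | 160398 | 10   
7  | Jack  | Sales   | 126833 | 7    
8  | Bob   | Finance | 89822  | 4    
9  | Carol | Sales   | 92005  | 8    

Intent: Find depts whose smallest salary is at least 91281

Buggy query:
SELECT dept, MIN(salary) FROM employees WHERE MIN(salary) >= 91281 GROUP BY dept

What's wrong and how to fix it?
Bug: Aggregates like MIN are computed per group after WHERE runs

Fix: Use HAVING for the per-group MIN condition

Corrected query:
SELECT dept, MIN(salary) FROM employees GROUP BY dept HAVING MIN(salary) >= 91281

Result:
(no rows)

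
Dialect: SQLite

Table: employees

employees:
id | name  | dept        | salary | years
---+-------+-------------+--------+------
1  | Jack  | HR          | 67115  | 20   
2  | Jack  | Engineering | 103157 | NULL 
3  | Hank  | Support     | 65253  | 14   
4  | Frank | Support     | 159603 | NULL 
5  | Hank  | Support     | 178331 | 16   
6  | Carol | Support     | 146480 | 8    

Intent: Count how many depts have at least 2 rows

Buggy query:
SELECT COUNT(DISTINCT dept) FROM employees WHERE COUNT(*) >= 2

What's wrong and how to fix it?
Bug: COUNT(*) cannot appear in WHERE; the per-group count doesn't exist yet

Fix: Use a subquery that GROUPs and filters with HAVING, then count its rows

Corrected query:
SELECT COUNT(*) FROM (SELECT dept FROM employees GROUP BY dept HAVING COUNT(*) >= 2)

Result:
COUNT(*)
--------
1       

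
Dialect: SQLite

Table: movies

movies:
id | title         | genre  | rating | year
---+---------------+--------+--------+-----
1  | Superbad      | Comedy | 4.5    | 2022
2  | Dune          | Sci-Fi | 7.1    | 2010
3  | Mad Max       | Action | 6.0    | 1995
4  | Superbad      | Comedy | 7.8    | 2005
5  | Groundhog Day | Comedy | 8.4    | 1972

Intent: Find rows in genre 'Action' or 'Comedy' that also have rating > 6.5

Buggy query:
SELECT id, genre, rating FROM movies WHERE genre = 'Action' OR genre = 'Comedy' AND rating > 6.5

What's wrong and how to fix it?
Bug: AND binds tighter than OR, so this parses as genre = 'Action' OR (genre = 'Comedy' AND rating > 6.5)

Fix: Add parentheses around the OR so the AND applies to both alternatives

Corrected query:
SELECT id, genre, rating FROM movies WHERE (genre = 'Action' OR genre = 'Comedy') AND rating > 6.5

Result:
id | genre  | rating
---+--------+-------
4  | Comedy | 7.8   
5  | Comedy | 8.4   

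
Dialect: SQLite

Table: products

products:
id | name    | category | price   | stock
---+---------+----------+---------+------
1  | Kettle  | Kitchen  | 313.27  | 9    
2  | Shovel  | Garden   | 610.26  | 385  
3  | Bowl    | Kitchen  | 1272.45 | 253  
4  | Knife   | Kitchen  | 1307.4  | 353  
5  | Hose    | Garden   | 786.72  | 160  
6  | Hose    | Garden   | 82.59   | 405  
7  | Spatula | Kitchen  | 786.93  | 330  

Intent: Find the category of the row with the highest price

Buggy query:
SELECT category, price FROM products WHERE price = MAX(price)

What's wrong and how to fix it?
Bug: MAX(price) is an aggregate and cannot be used directly in WHERE

Fix: Use a subquery: WHERE price = (SELECT MAX(price) FROM products)

Corrected query:
SELECT category, price FROM products WHERE price = (SELECT MAX(price) FROM products)

Result:
category | price 
---------+-------
Kitchen  | 1307.4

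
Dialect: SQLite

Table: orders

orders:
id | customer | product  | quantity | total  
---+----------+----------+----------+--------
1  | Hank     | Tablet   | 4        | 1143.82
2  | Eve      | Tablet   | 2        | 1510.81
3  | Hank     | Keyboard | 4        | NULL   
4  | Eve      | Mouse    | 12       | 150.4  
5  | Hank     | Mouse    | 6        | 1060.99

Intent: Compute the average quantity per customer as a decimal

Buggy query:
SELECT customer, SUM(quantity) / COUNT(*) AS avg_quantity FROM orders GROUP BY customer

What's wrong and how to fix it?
Bug: SUM(quantity) and COUNT(*) are both integers; the division truncates the fractional part

Fix: Cast one side to REAL so the division keeps the fractional part

Corrected query:
SELECT customer, SUM(quantity) * 1.0 / COUNT(*) AS avg_quantity FROM orders GROUP BY customer

Result:
customer | avg_quantity
---------+-------------
Eve      | 7           
Hank     | 4.666667    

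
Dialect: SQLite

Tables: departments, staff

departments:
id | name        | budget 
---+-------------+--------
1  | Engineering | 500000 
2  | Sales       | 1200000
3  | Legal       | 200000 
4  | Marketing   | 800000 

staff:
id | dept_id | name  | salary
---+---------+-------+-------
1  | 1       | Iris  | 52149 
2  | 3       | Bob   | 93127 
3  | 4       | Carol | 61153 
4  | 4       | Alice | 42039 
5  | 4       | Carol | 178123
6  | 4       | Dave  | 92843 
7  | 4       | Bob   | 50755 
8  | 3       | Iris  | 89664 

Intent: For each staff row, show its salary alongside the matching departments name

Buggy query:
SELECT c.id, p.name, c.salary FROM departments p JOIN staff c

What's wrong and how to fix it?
Bug: JOIN with no ON clause produces a cartesian product; every staff row pairs with every departments row

Fix: Add ON c.dept_id = p.id to the JOIN

Corrected query:
SELECT c.id, p.name, c.salary FROM departments p JOIN staff c ON c.dept_id = p.id

Result:
id | name        | salary
---+-------------+-------
1  | Engineering | 52149 
2  | Legal       | 93127 
3  | Marketing   | 61153 
4  | Marketing   | 42039 
5  | Marketing   | 178123
6  | Marketing   | 92843 
7  | Marketing   | 50755 
8  | Legal       | 89664 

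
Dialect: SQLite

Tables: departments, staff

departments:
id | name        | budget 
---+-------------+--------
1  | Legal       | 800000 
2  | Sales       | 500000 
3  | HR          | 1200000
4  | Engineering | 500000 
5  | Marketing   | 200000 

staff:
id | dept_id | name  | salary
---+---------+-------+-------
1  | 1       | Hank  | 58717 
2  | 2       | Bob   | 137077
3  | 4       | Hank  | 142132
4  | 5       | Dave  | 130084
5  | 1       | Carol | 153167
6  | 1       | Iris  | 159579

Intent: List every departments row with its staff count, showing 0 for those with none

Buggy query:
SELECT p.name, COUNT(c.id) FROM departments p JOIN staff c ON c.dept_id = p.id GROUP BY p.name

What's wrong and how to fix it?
Bug: INNER JOIN drops departments rows that have no matching staff rows

Fix: Switch to LEFT JOIN to retain unmatched parent rows

Corrected query:
SELECT p.name, COUNT(c.id) FROM departments p LEFT JOIN staff c ON c.dept_id = p.id GROUP BY p.name

Result:
name        | COUNT(c.id)
------------+------------
Engineering | 1          
HR          | 0          
Legal       | 3          
Marketing   | 1          
Sales       | 1          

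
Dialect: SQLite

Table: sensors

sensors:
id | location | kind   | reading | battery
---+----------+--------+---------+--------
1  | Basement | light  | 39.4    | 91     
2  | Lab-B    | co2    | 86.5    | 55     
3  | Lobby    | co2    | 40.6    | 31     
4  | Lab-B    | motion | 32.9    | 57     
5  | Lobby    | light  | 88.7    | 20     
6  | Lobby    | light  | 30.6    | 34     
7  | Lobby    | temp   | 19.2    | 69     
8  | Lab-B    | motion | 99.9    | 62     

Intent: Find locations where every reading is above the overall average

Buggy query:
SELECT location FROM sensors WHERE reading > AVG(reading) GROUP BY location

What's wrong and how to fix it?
Bug: AVG() is an aggregate; it can't sit directly in WHERE

Fix: Use a subquery for AVG and a HAVING MIN(...) filter so the condition holds for every row in the group

Corrected query:
SELECT location FROM sensors GROUP BY location HAVING MIN(reading) > (SELECT AVG(reading) FROM sensors)

Result:
(no rows)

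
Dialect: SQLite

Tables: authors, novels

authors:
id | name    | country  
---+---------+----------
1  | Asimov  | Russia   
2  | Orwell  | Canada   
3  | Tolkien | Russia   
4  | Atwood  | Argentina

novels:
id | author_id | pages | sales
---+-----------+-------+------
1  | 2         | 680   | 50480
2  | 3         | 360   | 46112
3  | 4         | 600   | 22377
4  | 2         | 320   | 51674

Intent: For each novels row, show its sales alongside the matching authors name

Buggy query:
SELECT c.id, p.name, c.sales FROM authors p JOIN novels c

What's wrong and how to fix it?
Bug: JOIN with no ON clause produces a cartesian product; every novels row pairs with every authors row

Fix: Add ON c.author_id = p.id to the JOIN

Corrected query:
SELECT c.id, p.name, c.sales FROM authors p JOIN novels c ON c.author_id = p.id

Result:
id | name    | sales
---+---------+------
1  | Orwell  | 50480
2  | Tolkien | 46112
3  | Atwood  | 22377
4  | Orwell  | 51674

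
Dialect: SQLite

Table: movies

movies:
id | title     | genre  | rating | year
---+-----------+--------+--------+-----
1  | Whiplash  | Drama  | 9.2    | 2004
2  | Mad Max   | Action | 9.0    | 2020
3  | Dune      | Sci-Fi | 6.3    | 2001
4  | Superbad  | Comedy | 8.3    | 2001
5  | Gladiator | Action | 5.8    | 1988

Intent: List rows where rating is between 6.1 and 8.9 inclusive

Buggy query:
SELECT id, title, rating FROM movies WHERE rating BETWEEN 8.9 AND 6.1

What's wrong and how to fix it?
Bug: BETWEEN expects the lower bound first; with 8.9 AND 6.1 the range is empty

Fix: Write BETWEEN 6.1 AND 8.9

Corrected query:
SELECT id, title, rating FROM movies WHERE rating BETWEEN 6.1 AND 8.9

Result:
id | title    | rating
---+----------+-------
3  | Dune     | 6.3   
4  | Superbad | 8.3   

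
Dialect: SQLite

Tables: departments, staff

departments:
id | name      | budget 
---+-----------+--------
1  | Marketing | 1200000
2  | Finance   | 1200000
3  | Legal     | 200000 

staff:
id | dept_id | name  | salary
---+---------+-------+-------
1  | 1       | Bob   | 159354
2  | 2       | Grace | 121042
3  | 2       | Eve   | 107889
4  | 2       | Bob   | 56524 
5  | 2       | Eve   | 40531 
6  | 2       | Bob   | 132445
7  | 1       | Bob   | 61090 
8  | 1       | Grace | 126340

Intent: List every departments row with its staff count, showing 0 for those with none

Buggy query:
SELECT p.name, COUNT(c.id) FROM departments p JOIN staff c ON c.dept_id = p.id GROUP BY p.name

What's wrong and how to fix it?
Bug: An inner join excludes parents with zero children

Fix: Switch to LEFT JOIN to retain unmatched parent rows

Corrected query:
SELECT p.name, COUNT(c.id) FROM departments p LEFT JOIN staff c ON c.dept_id = p.id GROUP BY p.name

Result:
name      | COUNT(c.id)
----------+------------
Finance   | 5          
Legal     | 0          
Marketing | 3          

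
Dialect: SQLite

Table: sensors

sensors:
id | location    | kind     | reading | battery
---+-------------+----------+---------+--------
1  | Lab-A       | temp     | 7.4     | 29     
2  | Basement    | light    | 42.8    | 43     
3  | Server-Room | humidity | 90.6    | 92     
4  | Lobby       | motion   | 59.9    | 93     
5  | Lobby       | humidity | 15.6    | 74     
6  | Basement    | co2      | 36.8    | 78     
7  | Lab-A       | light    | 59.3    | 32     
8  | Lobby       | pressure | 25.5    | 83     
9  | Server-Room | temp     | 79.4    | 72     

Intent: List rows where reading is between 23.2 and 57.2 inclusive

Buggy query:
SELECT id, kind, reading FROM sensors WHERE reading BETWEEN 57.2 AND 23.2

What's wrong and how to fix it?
Bug: BETWEEN expects the lower bound first; with 57.2 AND 23.2 the range is empty

Fix: Write BETWEEN 23.2 AND 57.2

Corrected query:
SELECT id, kind, reading FROM sensors WHERE reading BETWEEN 23.2 AND 57.2

Result:
id | kind     | reading
---+----------+--------
2  | light    | 42.8   
6  | co2      | 36.8   
8  | pressure | 25.5   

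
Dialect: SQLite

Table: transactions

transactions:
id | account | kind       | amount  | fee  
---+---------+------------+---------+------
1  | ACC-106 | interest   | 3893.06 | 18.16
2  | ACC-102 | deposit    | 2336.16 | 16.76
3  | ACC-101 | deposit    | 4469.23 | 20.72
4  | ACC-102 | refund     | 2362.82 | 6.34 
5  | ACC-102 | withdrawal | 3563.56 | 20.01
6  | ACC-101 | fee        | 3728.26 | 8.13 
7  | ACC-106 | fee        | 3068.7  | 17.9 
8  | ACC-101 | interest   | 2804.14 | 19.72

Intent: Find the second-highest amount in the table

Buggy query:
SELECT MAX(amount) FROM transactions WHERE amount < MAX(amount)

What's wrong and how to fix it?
Bug: MAX(amount) on the right of the comparison is an aggregate-in-WHERE error

Fix: Put the inner MAX in a scalar subquery

Corrected query:
SELECT MAX(amount) FROM transactions WHERE amount < (SELECT MAX(amount) FROM transactions)

Result:
MAX(amount)
-----------
3893.06    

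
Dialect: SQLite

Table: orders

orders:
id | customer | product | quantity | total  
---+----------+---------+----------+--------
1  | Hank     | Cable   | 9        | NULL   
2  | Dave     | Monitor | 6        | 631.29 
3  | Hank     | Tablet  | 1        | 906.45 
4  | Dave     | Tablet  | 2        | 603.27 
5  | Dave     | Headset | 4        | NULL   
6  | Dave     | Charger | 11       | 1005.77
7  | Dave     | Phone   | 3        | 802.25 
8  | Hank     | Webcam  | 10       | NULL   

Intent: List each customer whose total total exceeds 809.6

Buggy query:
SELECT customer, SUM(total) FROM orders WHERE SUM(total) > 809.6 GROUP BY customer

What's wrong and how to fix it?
Bug: Aggregate functions cannot appear in a WHERE clause

Fix: Use HAVING (which filters groups after aggregation) instead of WHERE

Corrected query:
SELECT customer, SUM(total) FROM orders GROUP BY customer HAVING SUM(total) > 809.6

Result:
customer | SUM(total)
---------+-----------
Dave     | 3042.58   
Hank     | 906.45    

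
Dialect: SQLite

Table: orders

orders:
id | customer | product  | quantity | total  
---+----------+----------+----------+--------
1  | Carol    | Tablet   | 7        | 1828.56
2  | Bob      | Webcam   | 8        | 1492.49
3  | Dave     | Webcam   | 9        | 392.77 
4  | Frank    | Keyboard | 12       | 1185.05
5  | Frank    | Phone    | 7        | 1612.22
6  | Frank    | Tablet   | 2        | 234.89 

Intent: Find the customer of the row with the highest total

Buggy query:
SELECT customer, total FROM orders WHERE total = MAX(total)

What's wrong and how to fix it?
Bug: MAX(total) is an aggregate and cannot be used directly in WHERE

Fix: Wrap MAX in a scalar subquery so WHERE compares against a single value

Corrected query:
SELECT customer, total FROM orders WHERE total = (SELECT MAX(total) FROM orders)

Result:
customer | total  
---------+--------
Carol    | 1828.56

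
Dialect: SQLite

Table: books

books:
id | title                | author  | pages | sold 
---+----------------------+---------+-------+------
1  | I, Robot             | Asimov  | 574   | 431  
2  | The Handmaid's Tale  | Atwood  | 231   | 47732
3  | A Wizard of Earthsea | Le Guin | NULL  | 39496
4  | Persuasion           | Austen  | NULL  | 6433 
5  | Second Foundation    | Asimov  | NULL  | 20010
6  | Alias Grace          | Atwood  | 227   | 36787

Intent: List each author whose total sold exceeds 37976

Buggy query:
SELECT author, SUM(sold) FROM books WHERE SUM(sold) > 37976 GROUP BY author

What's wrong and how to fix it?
Bug: SUM(sold) is an aggregate, but WHERE filters rows before aggregation

Fix: Move the aggregate condition to a HAVING clause

Corrected query:
SELECT author, SUM(sold) FROM books GROUP BY author HAVING SUM(sold) > 37976

Result:
author  | SUM(sold)
--------+----------
Atwood  | 84519    
Le Guin | 39496    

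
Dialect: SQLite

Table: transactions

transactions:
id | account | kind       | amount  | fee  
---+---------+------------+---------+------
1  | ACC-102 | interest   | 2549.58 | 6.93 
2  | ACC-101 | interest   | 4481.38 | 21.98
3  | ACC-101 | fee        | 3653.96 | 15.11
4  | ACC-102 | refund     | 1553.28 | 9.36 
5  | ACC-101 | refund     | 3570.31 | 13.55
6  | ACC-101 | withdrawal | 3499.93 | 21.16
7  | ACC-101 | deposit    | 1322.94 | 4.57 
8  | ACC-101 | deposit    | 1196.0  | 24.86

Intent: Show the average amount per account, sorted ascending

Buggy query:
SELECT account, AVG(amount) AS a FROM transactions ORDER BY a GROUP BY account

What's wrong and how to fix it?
Bug: GROUP BY must precede ORDER BY

Fix: Move ORDER BY to the end, after GROUP BY

Corrected query:
SELECT account, AVG(amount) AS a FROM transactions GROUP BY account ORDER BY a

Result:
account | a          
--------+------------
ACC-102 | 2051.43    
ACC-101 | 2954.086667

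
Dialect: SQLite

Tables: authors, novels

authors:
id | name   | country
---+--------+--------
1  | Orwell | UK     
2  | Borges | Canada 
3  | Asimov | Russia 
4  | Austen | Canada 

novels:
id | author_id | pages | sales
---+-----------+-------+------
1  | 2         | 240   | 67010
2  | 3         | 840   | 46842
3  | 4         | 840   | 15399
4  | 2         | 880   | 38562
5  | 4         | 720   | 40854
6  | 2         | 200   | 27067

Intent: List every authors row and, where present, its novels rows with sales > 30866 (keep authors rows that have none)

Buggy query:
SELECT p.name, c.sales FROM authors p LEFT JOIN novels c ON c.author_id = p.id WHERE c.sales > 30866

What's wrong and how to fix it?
Bug: A WHERE condition on the right-hand table after LEFT JOIN drops unmatched parents

Fix: Put 'c.sales > 30866' in the JOIN's ON clause instead of WHERE

Corrected query:
SELECT p.name, c.sales FROM authors p LEFT JOIN novels c ON c.author_id = p.id AND c.sales > 30866

Result:
name   | sales
-------+------
Orwell | NULL 
Borges | 38562
Borges | 67010
Asimov | 46842
Austen | 40854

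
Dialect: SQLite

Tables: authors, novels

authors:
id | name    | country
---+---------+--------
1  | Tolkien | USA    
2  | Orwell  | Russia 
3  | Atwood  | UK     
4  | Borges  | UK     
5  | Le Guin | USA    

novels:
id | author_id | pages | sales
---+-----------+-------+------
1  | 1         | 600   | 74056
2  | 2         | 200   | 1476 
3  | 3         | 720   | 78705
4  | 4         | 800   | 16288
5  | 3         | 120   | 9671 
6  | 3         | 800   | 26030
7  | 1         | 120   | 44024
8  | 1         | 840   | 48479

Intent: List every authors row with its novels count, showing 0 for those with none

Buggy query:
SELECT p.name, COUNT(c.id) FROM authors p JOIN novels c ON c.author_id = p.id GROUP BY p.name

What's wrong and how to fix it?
Bug: INNER JOIN drops authors rows that have no matching novels rows

Fix: Switch to LEFT JOIN to retain unmatched parent rows

Corrected query:
SELECT p.name, COUNT(c.id) FROM authors p LEFT JOIN novels c ON c.author_id = p.id GROUP BY p.name

Result:
name    | COUNT(c.id)
--------+------------
Atwood  | 3          
Borges  | 1          
Le Guin | 0          
Orwell  | 1          
Tolkien | 3          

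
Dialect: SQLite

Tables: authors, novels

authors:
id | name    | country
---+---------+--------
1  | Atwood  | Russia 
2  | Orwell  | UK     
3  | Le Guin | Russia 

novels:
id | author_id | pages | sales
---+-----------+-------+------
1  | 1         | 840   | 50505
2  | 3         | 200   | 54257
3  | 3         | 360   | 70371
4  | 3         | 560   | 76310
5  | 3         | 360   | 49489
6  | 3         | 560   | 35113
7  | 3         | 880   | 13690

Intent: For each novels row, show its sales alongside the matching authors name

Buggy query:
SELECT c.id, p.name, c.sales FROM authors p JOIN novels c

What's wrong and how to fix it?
Bug: Missing join condition: each novels row is matched to all authors rows instead of just its own

Fix: Add ON c.author_id = p.id to the JOIN

Corrected query:
SELECT c.id, p.name, c.sales FROM authors p JOIN novels c ON c.author_id = p.id

Result:
id | name    | sales
---+---------+------
1  | Atwood  | 50505
2  | Le Guin | 54257
3  | Le Guin | 70371
4  | Le Guin | 76310
5  | Le Guin | 49489
6  | Le Guin | 35113
7  | Le Guin | 13690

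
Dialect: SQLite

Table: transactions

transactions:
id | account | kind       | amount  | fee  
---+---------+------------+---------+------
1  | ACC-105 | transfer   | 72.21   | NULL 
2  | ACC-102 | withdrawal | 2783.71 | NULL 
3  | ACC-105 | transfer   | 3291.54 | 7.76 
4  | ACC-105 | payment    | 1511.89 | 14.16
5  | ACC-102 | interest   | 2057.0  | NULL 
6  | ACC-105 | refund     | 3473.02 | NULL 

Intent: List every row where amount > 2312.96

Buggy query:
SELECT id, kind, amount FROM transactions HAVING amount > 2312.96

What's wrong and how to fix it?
Bug: HAVING filters the output of aggregation, but this query has no GROUP BY and no aggregate functions, so SQLite rejects it (HAVING clause on a non-aggregate query); the condition here is per row

Fix: Use WHERE for row-level filtering

Corrected query:
SELECT id, kind, amount FROM transactions WHERE amount > 2312.96

Result:
id | kind       | amount 
---+------------+--------
2  | withdrawal | 2783.71
3  | transfer   | 3291.54
6  | refund     | 3473.02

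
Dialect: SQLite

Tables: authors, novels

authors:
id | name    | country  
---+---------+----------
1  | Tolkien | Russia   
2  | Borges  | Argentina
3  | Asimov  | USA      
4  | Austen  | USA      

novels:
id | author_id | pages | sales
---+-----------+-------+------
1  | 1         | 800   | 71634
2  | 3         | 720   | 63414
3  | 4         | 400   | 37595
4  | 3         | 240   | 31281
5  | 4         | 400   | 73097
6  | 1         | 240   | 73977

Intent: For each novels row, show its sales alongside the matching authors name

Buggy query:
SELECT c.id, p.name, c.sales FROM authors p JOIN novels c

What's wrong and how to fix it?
Bug: JOIN with no ON clause produces a cartesian product; every novels row pairs with every authors row

Fix: Add ON c.author_id = p.id to the JOIN

Corrected query:
SELECT c.id, p.name, c.sales FROM authors p JOIN novels c ON c.author_id = p.id

Result:
id | name    | sales
---+---------+------
1  | Tolkien | 71634
2  | Asimov  | 63414
3  | Austen  | 37595
4  | Asimov  | 31281
5  | Austen  | 73097
6  | Tolkien | 73977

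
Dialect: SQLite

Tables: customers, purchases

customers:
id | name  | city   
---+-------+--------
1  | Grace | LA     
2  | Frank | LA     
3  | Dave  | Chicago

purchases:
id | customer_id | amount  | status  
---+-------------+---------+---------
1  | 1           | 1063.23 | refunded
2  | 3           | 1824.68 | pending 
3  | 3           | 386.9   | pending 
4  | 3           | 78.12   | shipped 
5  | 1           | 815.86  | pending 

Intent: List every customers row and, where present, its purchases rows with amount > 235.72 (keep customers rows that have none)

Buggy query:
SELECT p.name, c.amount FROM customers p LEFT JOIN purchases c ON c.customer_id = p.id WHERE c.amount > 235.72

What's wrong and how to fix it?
Bug: Filtering c.amount in WHERE discards the NULL rows produced by LEFT JOIN, turning it into an inner join

Fix: Put 'c.amount > 235.72' in the JOIN's ON clause instead of WHERE

Corrected query:
SELECT p.name, c.amount FROM customers p LEFT JOIN purchases c ON c.customer_id = p.id AND c.amount > 235.72

Result:
name  | amount 
------+--------
Grace | 815.86 
Grace | 1063.23
Frank | NULL   
Dave  | 386.9  
Dave  | 1824.68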